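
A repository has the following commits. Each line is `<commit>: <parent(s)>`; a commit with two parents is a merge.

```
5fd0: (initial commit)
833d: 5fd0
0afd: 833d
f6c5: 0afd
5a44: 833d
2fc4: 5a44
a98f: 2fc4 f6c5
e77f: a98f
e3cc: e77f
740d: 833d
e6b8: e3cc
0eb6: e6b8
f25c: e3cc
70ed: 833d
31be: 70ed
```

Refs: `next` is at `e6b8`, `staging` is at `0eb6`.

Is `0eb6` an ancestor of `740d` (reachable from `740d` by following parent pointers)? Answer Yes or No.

No

Ancestors of 740d: {5fd0, 740d, 833d}.
0eb6 is not in that set, so it is not an ancestor of 740d.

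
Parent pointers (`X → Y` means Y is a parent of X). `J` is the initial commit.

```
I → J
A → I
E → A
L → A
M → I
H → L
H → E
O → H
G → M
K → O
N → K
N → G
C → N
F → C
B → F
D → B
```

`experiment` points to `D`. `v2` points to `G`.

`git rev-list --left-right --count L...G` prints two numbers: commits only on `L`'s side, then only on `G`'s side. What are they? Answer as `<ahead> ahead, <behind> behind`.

Reachable from L: {A, I, J, L}.
Reachable from G: {G, I, J, M}.
Only in L's history (ahead): {A, L} — 2.
Only in G's history (behind): {G, M} — 2.

2 ahead, 2 behind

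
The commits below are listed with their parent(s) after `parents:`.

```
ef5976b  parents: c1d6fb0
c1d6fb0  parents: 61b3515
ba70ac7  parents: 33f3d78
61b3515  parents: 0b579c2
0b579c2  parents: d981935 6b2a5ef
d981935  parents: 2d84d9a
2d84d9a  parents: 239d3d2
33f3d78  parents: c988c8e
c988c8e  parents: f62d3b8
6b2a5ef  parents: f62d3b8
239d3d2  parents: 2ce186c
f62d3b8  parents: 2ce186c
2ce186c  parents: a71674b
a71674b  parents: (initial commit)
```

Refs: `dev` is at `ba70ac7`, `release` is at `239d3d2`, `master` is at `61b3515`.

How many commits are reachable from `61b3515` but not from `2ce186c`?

Reachable from 61b3515: {0b579c2, 239d3d2, 2ce186c, 2d84d9a, 61b3515, 6b2a5ef, a71674b, d981935, f62d3b8}.
Reachable from 2ce186c: {2ce186c, a71674b}.
In 61b3515's history but not 2ce186c's: {0b579c2, 239d3d2, 2d84d9a, 61b3515, 6b2a5ef, d981935, f62d3b8} — 7 commits.

7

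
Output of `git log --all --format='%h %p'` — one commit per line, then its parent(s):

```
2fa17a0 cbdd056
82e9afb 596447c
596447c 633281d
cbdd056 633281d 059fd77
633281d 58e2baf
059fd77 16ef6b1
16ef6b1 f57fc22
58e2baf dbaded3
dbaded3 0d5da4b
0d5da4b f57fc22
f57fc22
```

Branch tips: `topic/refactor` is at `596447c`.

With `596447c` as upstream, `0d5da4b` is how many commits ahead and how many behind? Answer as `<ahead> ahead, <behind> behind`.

Reachable from 0d5da4b: {0d5da4b, f57fc22}.
Reachable from 596447c: {0d5da4b, 58e2baf, 596447c, 633281d, dbaded3, f57fc22}.
Only in 0d5da4b's history (ahead): {} — 0.
Only in 596447c's history (behind): {58e2baf, 596447c, 633281d, dbaded3} — 4.

0 ahead, 4 behind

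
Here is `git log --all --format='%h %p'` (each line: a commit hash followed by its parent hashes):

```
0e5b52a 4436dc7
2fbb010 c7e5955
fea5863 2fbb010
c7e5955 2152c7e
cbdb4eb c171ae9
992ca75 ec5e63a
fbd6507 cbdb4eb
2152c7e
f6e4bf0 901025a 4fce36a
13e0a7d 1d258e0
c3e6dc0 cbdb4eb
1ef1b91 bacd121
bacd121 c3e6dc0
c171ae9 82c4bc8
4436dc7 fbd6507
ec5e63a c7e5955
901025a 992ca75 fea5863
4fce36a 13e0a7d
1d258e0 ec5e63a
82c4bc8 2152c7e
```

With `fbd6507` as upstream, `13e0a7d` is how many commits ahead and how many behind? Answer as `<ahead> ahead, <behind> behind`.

4 ahead, 4 behind

Reachable from 13e0a7d: {13e0a7d, 1d258e0, 2152c7e, c7e5955, ec5e63a}.
Reachable from fbd6507: {2152c7e, 82c4bc8, c171ae9, cbdb4eb, fbd6507}.
Only in 13e0a7d's history (ahead): {13e0a7d, 1d258e0, c7e5955, ec5e63a} — 4.
Only in fbd6507's history (behind): {82c4bc8, c171ae9, cbdb4eb, fbd6507} — 4.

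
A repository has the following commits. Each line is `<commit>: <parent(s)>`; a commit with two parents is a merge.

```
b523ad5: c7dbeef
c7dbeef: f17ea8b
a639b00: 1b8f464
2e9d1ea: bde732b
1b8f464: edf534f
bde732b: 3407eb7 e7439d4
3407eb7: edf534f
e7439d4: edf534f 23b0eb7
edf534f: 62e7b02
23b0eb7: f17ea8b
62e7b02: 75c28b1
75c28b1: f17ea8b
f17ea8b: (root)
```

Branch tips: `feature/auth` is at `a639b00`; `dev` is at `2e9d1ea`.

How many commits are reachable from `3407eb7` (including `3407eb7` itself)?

5

Walking parent pointers from 3407eb7: reachable set = {3407eb7, 62e7b02, 75c28b1, edf534f, f17ea8b}.
That is 5 commits.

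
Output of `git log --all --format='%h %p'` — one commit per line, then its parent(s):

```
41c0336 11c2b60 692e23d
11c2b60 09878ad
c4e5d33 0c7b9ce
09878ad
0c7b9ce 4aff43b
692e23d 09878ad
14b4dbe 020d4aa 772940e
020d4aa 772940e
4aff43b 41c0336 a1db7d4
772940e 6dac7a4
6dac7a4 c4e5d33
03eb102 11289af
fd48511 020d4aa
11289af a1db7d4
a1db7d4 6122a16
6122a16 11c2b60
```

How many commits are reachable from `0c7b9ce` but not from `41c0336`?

Reachable from 0c7b9ce: {09878ad, 0c7b9ce, 11c2b60, 41c0336, 4aff43b, 6122a16, 692e23d, a1db7d4}.
Reachable from 41c0336: {09878ad, 11c2b60, 41c0336, 692e23d}.
In 0c7b9ce's history but not 41c0336's: {0c7b9ce, 4aff43b, 6122a16, a1db7d4} — 4 commits.

4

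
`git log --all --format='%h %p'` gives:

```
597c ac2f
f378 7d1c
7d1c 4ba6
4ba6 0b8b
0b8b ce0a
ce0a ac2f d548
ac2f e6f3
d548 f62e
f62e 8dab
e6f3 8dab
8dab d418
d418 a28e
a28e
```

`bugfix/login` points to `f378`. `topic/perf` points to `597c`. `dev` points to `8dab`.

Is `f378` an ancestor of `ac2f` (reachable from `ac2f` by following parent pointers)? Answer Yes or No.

No

Ancestors of ac2f: {8dab, a28e, ac2f, d418, e6f3}.
f378 is not in that set, so it is not an ancestor of ac2f.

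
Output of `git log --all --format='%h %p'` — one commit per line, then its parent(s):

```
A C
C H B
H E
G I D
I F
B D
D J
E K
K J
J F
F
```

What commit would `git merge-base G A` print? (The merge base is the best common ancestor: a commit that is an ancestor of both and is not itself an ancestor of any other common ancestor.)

D

Ancestors of G: {D, F, G, I, J}.
Ancestors of A: {A, B, C, D, E, F, H, J, K}.
Common ancestors: {D, F, J}.
Among these, D is not an ancestor of any other common ancestor — it is the merge base.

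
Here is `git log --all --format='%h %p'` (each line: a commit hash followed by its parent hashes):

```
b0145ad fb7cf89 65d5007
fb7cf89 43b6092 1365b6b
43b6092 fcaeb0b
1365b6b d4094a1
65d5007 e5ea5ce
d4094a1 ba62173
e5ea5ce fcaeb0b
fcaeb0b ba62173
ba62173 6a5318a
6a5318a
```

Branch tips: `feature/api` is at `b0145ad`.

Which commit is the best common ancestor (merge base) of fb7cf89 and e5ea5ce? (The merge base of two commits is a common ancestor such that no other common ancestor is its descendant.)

fcaeb0b

Ancestors of fb7cf89: {1365b6b, 43b6092, 6a5318a, ba62173, d4094a1, fb7cf89, fcaeb0b}.
Ancestors of e5ea5ce: {6a5318a, ba62173, e5ea5ce, fcaeb0b}.
Common ancestors: {6a5318a, ba62173, fcaeb0b}.
Among these, fcaeb0b is not an ancestor of any other common ancestor — it is the merge base.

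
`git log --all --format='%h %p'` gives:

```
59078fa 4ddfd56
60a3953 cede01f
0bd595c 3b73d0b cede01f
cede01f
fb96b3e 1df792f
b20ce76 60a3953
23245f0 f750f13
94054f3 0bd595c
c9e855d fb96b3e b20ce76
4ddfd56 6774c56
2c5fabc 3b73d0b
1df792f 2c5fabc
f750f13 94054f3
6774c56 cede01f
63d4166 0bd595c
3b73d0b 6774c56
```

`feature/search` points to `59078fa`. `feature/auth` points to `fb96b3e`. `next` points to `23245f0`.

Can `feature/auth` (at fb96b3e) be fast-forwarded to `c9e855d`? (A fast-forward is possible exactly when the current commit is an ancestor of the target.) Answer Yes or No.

A fast-forward from fb96b3e to c9e855d is possible iff fb96b3e is an ancestor of c9e855d.
Ancestors of c9e855d: {1df792f, 2c5fabc, 3b73d0b, 60a3953, 6774c56, b20ce76, c9e855d, cede01f, fb96b3e}.
fb96b3e is among them, so fast-forward is possible.

Yes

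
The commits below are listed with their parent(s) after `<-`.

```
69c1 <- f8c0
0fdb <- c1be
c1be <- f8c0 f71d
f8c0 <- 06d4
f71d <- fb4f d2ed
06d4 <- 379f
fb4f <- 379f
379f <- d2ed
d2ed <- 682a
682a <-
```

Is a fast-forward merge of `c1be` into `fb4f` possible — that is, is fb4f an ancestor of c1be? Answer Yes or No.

A fast-forward from fb4f to c1be is possible iff fb4f is an ancestor of c1be.
Ancestors of c1be: {06d4, 379f, 682a, c1be, d2ed, f71d, f8c0, fb4f}.
fb4f is among them, so fast-forward is possible.

Yes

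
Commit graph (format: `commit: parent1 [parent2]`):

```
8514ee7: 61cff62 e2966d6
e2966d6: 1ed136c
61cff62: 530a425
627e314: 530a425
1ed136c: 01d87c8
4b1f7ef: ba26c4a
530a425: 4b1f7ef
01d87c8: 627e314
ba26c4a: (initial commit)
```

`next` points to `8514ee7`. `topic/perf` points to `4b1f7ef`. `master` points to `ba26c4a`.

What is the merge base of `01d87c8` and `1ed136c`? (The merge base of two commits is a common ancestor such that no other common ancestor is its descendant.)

Ancestors of 01d87c8: {01d87c8, 4b1f7ef, 530a425, 627e314, ba26c4a}.
Ancestors of 1ed136c: {01d87c8, 1ed136c, 4b1f7ef, 530a425, 627e314, ba26c4a}.
Common ancestors: {01d87c8, 4b1f7ef, 530a425, 627e314, ba26c4a}.
Among these, 01d87c8 is not an ancestor of any other common ancestor — it is the merge base.

01d87c8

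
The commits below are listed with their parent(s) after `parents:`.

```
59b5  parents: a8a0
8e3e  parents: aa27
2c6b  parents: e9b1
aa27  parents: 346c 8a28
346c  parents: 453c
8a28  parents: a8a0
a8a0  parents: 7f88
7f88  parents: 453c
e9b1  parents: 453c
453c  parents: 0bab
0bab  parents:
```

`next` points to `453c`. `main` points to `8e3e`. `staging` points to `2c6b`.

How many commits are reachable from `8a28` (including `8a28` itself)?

5

Walking parent pointers from 8a28: reachable set = {0bab, 453c, 7f88, 8a28, a8a0}.
That is 5 commits.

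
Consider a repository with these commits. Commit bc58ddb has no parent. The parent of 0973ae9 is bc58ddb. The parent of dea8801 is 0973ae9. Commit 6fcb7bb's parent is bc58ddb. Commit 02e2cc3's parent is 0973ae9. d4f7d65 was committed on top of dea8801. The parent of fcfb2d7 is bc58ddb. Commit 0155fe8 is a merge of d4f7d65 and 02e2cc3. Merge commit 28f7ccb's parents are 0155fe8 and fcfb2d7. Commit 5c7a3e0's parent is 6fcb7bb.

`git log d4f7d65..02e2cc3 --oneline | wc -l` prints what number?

Reachable from 02e2cc3: {02e2cc3, 0973ae9, bc58ddb}.
Reachable from d4f7d65: {0973ae9, bc58ddb, d4f7d65, dea8801}.
In 02e2cc3's history but not d4f7d65's: {02e2cc3} — 1 commit.

1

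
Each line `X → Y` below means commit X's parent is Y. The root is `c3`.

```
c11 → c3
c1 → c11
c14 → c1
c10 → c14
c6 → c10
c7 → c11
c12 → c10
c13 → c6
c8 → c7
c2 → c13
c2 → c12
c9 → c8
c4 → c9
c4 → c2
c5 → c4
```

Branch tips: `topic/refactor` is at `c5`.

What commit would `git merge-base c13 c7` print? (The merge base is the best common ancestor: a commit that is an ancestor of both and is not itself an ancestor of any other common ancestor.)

c11

Ancestors of c13: {c1, c10, c11, c13, c14, c3, c6}.
Ancestors of c7: {c11, c3, c7}.
Common ancestors: {c11, c3}.
Among these, c11 is not an ancestor of any other common ancestor — it is the merge base.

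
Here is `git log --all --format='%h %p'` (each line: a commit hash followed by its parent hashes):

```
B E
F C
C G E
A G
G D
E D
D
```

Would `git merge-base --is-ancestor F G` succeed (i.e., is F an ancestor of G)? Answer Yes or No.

No

Ancestors of G: {D, G}.
F is not in that set, so it is not an ancestor of G.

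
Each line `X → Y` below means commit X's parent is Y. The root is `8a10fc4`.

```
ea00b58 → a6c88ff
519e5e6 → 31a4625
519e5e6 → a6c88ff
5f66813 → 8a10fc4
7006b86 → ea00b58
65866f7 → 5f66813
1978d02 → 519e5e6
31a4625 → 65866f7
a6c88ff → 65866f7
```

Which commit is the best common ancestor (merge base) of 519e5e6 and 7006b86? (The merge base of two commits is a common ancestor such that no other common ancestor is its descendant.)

Ancestors of 519e5e6: {31a4625, 519e5e6, 5f66813, 65866f7, 8a10fc4, a6c88ff}.
Ancestors of 7006b86: {5f66813, 65866f7, 7006b86, 8a10fc4, a6c88ff, ea00b58}.
Common ancestors: {5f66813, 65866f7, 8a10fc4, a6c88ff}.
Among these, a6c88ff is not an ancestor of any other common ancestor — it is the merge base.

a6c88ff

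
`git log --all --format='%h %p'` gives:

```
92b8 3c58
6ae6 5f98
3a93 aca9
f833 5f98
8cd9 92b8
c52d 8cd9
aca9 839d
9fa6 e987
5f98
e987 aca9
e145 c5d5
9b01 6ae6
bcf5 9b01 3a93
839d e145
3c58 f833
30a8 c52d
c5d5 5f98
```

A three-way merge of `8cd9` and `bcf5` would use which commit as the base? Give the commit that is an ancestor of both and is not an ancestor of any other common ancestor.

5f98

Ancestors of 8cd9: {3c58, 5f98, 8cd9, 92b8, f833}.
Ancestors of bcf5: {3a93, 5f98, 6ae6, 839d, 9b01, aca9, bcf5, c5d5, e145}.
Common ancestors: {5f98}.
The only common ancestor is 5f98, so it is the merge base.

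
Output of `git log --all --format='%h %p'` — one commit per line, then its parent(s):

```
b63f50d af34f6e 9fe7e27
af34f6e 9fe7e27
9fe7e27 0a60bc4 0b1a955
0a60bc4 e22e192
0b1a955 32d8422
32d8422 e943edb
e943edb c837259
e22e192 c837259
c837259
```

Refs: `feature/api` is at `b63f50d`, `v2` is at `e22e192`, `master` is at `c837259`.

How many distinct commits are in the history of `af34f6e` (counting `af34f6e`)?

Walking parent pointers from af34f6e: reachable set = {0a60bc4, 0b1a955, 32d8422, 9fe7e27, af34f6e, c837259, e22e192, e943edb}.
That is 8 commits.

8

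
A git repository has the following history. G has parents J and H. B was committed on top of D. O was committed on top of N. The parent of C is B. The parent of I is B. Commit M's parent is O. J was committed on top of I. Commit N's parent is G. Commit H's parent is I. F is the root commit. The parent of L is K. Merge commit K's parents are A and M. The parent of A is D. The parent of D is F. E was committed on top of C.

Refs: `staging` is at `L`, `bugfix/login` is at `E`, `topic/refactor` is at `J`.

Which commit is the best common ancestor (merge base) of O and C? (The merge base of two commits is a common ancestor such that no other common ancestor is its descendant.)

Ancestors of O: {B, D, F, G, H, I, J, N, O}.
Ancestors of C: {B, C, D, F}.
Common ancestors: {B, D, F}.
Among these, B is not an ancestor of any other common ancestor — it is the merge base.

B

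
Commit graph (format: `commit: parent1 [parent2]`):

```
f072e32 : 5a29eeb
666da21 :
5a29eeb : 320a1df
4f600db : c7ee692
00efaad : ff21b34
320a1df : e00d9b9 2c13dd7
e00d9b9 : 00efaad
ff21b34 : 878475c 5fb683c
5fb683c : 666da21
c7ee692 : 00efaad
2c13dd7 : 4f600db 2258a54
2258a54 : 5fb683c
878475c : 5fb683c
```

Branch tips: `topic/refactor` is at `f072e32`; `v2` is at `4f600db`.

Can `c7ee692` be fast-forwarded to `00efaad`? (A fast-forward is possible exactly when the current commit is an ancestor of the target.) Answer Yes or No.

No

A fast-forward from c7ee692 to 00efaad is possible iff c7ee692 is an ancestor of 00efaad.
Ancestors of 00efaad: {00efaad, 5fb683c, 666da21, 878475c, ff21b34}.
c7ee692 is not among them, so fast-forward is not possible.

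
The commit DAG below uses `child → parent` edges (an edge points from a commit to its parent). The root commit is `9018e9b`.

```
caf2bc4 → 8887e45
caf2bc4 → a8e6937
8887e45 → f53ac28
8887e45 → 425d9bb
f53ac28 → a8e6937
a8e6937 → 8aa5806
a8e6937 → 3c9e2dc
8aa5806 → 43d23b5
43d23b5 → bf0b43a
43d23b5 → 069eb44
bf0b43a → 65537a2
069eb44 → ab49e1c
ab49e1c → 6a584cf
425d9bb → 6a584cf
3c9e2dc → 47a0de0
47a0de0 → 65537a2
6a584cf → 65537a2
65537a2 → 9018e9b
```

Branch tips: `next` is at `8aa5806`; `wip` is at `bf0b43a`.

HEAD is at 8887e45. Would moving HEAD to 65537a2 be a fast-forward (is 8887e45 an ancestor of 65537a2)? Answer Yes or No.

A fast-forward from 8887e45 to 65537a2 is possible iff 8887e45 is an ancestor of 65537a2.
Ancestors of 65537a2: {65537a2, 9018e9b}.
8887e45 is not among them, so fast-forward is not possible.

No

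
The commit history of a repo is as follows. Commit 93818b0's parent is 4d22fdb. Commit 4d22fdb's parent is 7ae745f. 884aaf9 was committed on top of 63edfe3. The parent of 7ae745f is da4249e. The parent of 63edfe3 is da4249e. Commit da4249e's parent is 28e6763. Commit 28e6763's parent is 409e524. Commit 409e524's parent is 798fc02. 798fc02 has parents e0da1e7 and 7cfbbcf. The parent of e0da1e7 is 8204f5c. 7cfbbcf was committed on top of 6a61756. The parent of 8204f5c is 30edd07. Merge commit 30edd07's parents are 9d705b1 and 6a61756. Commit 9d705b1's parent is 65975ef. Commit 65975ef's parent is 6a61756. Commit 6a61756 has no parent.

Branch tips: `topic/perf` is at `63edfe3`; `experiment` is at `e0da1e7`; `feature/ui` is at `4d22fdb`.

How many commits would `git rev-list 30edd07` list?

Walking parent pointers from 30edd07: reachable set = {30edd07, 65975ef, 6a61756, 9d705b1}.
That is 4 commits.

4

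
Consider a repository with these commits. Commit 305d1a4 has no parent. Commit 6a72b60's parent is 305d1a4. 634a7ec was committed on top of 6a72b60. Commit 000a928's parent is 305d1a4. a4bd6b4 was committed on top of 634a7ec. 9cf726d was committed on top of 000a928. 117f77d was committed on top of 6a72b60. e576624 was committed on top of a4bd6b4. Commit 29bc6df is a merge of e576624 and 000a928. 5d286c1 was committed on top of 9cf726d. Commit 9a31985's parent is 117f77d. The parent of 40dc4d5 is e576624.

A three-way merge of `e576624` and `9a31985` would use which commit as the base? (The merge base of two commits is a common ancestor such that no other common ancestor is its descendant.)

Ancestors of e576624: {305d1a4, 634a7ec, 6a72b60, a4bd6b4, e576624}.
Ancestors of 9a31985: {117f77d, 305d1a4, 6a72b60, 9a31985}.
Common ancestors: {305d1a4, 6a72b60}.
Among these, 6a72b60 is not an ancestor of any other common ancestor — it is the merge base.

6a72b60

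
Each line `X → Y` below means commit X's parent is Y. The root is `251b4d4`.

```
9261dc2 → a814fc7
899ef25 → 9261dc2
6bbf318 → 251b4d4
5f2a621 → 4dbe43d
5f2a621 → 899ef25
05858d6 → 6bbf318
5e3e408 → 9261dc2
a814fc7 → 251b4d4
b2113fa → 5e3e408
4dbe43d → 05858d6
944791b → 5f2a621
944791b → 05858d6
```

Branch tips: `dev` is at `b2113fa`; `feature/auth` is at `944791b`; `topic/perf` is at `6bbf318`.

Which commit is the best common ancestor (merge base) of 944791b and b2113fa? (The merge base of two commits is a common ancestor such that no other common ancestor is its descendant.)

Ancestors of 944791b: {05858d6, 251b4d4, 4dbe43d, 5f2a621, 6bbf318, 899ef25, 9261dc2, 944791b, a814fc7}.
Ancestors of b2113fa: {251b4d4, 5e3e408, 9261dc2, a814fc7, b2113fa}.
Common ancestors: {251b4d4, 9261dc2, a814fc7}.
Among these, 9261dc2 is not an ancestor of any other common ancestor — it is the merge base.

9261dc2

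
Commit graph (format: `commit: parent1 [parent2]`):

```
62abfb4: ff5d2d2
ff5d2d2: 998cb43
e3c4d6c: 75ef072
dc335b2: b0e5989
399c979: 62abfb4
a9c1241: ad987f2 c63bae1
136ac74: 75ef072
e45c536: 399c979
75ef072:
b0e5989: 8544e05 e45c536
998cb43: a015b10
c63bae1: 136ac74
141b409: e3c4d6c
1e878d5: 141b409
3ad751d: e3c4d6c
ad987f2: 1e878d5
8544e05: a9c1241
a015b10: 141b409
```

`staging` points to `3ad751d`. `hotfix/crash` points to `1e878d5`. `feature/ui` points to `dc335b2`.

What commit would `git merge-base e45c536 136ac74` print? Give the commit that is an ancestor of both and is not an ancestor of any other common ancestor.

75ef072

Ancestors of e45c536: {141b409, 399c979, 62abfb4, 75ef072, 998cb43, a015b10, e3c4d6c, e45c536, ff5d2d2}.
Ancestors of 136ac74: {136ac74, 75ef072}.
Common ancestors: {75ef072}.
The only common ancestor is 75ef072, so it is the merge base.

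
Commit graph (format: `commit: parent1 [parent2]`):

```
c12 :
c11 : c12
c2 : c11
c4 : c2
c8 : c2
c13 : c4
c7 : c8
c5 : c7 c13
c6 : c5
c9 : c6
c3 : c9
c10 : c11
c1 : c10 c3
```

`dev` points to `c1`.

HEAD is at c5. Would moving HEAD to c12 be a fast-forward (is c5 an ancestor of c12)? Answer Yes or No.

A fast-forward from c5 to c12 is possible iff c5 is an ancestor of c12.
Ancestors of c12: {c12}.
c5 is not among them, so fast-forward is not possible.

No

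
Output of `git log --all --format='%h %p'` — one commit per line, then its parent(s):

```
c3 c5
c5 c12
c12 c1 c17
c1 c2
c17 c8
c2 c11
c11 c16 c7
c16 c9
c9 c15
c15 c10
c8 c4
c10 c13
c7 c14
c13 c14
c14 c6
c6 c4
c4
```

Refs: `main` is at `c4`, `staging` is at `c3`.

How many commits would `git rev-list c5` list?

16

Walking parent pointers from c5: reachable set = {c1, c10, c11, c12, c13, c14, c15, c16, c17, c2, c4, c5, c6, c7, c8, c9}.
That is 16 commits.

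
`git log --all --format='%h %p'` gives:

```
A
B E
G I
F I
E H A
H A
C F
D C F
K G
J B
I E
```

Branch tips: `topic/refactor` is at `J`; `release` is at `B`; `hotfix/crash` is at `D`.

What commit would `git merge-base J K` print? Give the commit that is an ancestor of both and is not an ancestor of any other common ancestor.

Ancestors of J: {A, B, E, H, J}.
Ancestors of K: {A, E, G, H, I, K}.
Common ancestors: {A, E, H}.
Among these, E is not an ancestor of any other common ancestor — it is the merge base.

E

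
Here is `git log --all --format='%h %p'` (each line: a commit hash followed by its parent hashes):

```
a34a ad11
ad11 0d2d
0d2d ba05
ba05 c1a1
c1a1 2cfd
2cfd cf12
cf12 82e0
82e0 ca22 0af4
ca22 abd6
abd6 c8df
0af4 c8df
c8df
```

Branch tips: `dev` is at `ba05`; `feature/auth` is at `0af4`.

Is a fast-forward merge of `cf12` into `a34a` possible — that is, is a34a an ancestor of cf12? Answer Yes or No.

No

A fast-forward from a34a to cf12 is possible iff a34a is an ancestor of cf12.
Ancestors of cf12: {0af4, 82e0, abd6, c8df, ca22, cf12}.
a34a is not among them, so fast-forward is not possible.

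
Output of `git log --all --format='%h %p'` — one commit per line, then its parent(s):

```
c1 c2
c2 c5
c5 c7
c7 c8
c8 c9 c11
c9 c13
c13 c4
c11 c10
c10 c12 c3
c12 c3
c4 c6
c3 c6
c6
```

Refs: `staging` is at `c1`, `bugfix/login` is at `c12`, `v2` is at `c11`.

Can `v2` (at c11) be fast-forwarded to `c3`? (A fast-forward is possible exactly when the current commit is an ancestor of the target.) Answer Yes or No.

A fast-forward from c11 to c3 is possible iff c11 is an ancestor of c3.
Ancestors of c3: {c3, c6}.
c11 is not among them, so fast-forward is not possible.

No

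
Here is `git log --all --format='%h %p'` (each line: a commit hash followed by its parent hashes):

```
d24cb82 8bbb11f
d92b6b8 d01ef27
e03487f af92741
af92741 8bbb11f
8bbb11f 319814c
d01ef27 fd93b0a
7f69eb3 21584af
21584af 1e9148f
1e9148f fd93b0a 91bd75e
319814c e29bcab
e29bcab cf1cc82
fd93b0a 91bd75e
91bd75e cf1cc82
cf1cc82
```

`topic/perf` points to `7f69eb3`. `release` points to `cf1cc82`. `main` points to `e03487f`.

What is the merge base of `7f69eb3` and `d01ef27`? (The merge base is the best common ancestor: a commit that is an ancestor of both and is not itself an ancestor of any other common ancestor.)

fd93b0a

Ancestors of 7f69eb3: {1e9148f, 21584af, 7f69eb3, 91bd75e, cf1cc82, fd93b0a}.
Ancestors of d01ef27: {91bd75e, cf1cc82, d01ef27, fd93b0a}.
Common ancestors: {91bd75e, cf1cc82, fd93b0a}.
Among these, fd93b0a is not an ancestor of any other common ancestor — it is the merge base.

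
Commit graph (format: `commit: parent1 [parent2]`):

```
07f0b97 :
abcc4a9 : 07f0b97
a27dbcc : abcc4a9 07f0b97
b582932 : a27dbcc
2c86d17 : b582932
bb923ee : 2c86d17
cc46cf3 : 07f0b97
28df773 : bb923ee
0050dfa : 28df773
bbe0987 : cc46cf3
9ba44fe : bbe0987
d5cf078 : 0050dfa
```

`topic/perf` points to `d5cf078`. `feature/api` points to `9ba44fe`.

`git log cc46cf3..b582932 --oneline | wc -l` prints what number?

Reachable from b582932: {07f0b97, a27dbcc, abcc4a9, b582932}.
Reachable from cc46cf3: {07f0b97, cc46cf3}.
In b582932's history but not cc46cf3's: {a27dbcc, abcc4a9, b582932} — 3 commits.

3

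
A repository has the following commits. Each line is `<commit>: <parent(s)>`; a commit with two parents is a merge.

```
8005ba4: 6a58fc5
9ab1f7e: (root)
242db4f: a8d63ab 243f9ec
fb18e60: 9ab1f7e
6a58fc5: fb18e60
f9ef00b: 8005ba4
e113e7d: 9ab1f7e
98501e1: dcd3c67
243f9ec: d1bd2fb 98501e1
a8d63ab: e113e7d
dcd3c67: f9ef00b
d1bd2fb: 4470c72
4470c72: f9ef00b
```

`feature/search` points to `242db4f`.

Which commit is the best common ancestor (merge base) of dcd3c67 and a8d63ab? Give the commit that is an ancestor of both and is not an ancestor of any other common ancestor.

Ancestors of dcd3c67: {6a58fc5, 8005ba4, 9ab1f7e, dcd3c67, f9ef00b, fb18e60}.
Ancestors of a8d63ab: {9ab1f7e, a8d63ab, e113e7d}.
Common ancestors: {9ab1f7e}.
The only common ancestor is 9ab1f7e, so it is the merge base.

9ab1f7e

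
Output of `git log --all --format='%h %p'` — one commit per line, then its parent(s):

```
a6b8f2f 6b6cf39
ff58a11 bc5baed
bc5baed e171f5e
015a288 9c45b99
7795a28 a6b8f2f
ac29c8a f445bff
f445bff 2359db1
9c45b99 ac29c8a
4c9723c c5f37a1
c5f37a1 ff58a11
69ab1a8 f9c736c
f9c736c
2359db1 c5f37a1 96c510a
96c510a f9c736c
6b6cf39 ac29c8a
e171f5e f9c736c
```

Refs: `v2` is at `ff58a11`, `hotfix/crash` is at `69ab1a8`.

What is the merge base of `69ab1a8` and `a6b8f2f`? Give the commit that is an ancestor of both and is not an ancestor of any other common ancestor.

Ancestors of 69ab1a8: {69ab1a8, f9c736c}.
Ancestors of a6b8f2f: {2359db1, 6b6cf39, 96c510a, a6b8f2f, ac29c8a, bc5baed, c5f37a1, e171f5e, f445bff, f9c736c, ff58a11}.
Common ancestors: {f9c736c}.
The only common ancestor is f9c736c, so it is the merge base.

f9c736c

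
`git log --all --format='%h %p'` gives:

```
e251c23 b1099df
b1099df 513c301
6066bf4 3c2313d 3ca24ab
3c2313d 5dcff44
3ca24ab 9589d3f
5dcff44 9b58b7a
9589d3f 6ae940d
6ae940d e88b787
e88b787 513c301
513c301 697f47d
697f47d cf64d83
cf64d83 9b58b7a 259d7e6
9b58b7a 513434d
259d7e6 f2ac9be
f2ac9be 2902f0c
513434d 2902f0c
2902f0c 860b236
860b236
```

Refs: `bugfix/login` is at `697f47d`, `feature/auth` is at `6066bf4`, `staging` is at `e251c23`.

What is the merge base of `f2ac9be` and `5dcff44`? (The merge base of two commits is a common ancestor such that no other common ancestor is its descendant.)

2902f0c

Ancestors of f2ac9be: {2902f0c, 860b236, f2ac9be}.
Ancestors of 5dcff44: {2902f0c, 513434d, 5dcff44, 860b236, 9b58b7a}.
Common ancestors: {2902f0c, 860b236}.
Among these, 2902f0c is not an ancestor of any other common ancestor — it is the merge base.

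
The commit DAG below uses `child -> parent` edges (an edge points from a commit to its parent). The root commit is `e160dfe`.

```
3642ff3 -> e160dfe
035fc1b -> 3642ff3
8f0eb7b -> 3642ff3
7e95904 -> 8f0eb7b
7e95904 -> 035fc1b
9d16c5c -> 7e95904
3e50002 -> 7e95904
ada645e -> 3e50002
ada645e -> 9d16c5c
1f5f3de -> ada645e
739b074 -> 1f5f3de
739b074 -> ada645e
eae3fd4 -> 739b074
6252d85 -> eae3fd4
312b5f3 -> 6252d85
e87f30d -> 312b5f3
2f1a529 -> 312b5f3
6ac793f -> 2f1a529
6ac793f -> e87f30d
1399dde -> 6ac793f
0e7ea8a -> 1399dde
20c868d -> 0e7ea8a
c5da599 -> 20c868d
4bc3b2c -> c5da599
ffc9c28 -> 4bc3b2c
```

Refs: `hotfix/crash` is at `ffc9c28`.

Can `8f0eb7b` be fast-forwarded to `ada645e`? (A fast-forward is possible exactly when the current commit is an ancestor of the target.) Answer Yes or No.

Yes

A fast-forward from 8f0eb7b to ada645e is possible iff 8f0eb7b is an ancestor of ada645e.
Ancestors of ada645e: {035fc1b, 3642ff3, 3e50002, 7e95904, 8f0eb7b, 9d16c5c, ada645e, e160dfe}.
8f0eb7b is among them, so fast-forward is possible.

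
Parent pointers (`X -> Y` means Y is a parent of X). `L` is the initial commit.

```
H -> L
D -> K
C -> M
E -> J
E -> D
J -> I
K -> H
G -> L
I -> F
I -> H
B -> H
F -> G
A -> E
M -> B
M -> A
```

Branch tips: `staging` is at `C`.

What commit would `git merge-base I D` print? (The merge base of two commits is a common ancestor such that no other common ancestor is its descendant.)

Ancestors of I: {F, G, H, I, L}.
Ancestors of D: {D, H, K, L}.
Common ancestors: {H, L}.
Among these, H is not an ancestor of any other common ancestor — it is the merge base.

H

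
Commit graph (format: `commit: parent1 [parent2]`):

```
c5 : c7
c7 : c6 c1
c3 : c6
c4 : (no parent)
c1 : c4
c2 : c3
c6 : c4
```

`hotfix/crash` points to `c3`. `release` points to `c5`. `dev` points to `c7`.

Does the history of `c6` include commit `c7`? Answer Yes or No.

No

Ancestors of c6: {c4, c6}.
c7 is not in that set, so it is not an ancestor of c6.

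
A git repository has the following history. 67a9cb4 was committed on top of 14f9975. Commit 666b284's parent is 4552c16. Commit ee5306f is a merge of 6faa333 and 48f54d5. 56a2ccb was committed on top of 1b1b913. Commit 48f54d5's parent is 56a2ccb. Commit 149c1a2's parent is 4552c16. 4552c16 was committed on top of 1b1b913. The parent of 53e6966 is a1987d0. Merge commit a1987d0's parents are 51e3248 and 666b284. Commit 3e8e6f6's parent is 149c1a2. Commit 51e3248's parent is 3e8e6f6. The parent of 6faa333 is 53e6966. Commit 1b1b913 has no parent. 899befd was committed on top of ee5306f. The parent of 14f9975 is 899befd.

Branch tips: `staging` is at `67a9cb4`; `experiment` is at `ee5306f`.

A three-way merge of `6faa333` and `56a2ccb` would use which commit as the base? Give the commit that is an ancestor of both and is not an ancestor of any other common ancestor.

1b1b913

Ancestors of 6faa333: {149c1a2, 1b1b913, 3e8e6f6, 4552c16, 51e3248, 53e6966, 666b284, 6faa333, a1987d0}.
Ancestors of 56a2ccb: {1b1b913, 56a2ccb}.
Common ancestors: {1b1b913}.
The only common ancestor is 1b1b913, so it is the merge base.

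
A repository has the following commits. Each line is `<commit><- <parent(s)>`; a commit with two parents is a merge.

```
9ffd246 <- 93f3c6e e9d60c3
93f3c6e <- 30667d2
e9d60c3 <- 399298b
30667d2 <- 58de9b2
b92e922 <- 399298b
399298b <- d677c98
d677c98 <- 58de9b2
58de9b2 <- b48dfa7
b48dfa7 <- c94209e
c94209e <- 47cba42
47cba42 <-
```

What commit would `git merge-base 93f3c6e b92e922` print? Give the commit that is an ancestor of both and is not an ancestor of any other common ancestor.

58de9b2

Ancestors of 93f3c6e: {30667d2, 47cba42, 58de9b2, 93f3c6e, b48dfa7, c94209e}.
Ancestors of b92e922: {399298b, 47cba42, 58de9b2, b48dfa7, b92e922, c94209e, d677c98}.
Common ancestors: {47cba42, 58de9b2, b48dfa7, c94209e}.
Among these, 58de9b2 is not an ancestor of any other common ancestor — it is the merge base.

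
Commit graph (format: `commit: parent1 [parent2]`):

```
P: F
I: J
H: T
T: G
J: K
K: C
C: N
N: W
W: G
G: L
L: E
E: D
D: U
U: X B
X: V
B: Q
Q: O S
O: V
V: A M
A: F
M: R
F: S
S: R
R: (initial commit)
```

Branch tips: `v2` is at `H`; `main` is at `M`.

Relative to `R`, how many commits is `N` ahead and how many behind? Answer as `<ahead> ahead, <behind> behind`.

Reachable from N: {A, B, D, E, F, G, L, M, N, O, Q, R, S, U, V, W, X}.
Reachable from R: {R}.
Only in N's history (ahead): {A, B, D, E, F, G, L, M, N, O, Q, S, U, V, W, X} — 16.
Only in R's history (behind): {} — 0.

16 ahead, 0 behind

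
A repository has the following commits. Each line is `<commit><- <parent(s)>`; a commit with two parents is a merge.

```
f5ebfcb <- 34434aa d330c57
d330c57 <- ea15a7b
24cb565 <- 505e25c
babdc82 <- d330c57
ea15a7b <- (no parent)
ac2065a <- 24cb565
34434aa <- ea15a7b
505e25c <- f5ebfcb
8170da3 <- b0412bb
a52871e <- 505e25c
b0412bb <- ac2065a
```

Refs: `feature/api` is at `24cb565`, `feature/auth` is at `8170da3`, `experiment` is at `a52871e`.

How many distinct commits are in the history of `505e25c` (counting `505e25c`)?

5

Walking parent pointers from 505e25c: reachable set = {34434aa, 505e25c, d330c57, ea15a7b, f5ebfcb}.
That is 5 commits.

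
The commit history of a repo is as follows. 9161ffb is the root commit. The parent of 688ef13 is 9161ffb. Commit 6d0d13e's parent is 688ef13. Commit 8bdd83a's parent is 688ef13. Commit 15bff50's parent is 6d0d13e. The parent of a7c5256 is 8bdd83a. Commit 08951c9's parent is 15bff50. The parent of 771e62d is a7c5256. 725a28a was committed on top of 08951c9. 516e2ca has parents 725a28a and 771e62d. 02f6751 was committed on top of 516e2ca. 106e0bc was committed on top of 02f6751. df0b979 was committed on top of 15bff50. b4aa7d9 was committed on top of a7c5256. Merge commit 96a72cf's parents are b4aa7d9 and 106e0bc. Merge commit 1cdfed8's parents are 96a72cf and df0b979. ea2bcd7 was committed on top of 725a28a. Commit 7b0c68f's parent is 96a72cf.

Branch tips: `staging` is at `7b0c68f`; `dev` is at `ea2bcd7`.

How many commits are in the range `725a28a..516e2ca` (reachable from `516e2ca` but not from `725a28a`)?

Reachable from 516e2ca: {08951c9, 15bff50, 516e2ca, 688ef13, 6d0d13e, 725a28a, 771e62d, 8bdd83a, 9161ffb, a7c5256}.
Reachable from 725a28a: {08951c9, 15bff50, 688ef13, 6d0d13e, 725a28a, 9161ffb}.
In 516e2ca's history but not 725a28a's: {516e2ca, 771e62d, 8bdd83a, a7c5256} — 4 commits.

4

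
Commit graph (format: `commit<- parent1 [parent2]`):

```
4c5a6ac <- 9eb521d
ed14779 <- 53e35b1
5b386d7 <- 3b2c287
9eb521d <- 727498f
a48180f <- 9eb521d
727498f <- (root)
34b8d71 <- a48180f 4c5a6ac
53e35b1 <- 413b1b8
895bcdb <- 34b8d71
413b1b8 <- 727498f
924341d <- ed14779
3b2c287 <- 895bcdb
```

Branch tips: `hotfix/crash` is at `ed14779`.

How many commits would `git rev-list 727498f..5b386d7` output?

Reachable from 5b386d7: {34b8d71, 3b2c287, 4c5a6ac, 5b386d7, 727498f, 895bcdb, 9eb521d, a48180f}.
Reachable from 727498f: {727498f}.
In 5b386d7's history but not 727498f's: {34b8d71, 3b2c287, 4c5a6ac, 5b386d7, 895bcdb, 9eb521d, a48180f} — 7 commits.

7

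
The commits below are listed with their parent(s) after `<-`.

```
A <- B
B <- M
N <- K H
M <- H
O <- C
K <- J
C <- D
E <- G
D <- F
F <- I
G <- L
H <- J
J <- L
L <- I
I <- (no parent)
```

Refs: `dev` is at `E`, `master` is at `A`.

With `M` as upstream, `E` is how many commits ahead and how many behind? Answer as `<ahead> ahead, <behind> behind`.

2 ahead, 3 behind

Reachable from E: {E, G, I, L}.
Reachable from M: {H, I, J, L, M}.
Only in E's history (ahead): {E, G} — 2.
Only in M's history (behind): {H, J, M} — 3.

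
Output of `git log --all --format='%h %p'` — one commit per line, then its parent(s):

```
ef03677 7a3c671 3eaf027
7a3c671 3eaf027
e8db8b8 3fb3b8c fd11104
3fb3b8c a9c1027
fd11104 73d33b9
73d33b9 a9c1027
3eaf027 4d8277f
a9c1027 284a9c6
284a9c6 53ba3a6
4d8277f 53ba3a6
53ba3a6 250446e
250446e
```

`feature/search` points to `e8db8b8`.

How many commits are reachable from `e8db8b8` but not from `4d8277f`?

6

Reachable from e8db8b8: {250446e, 284a9c6, 3fb3b8c, 53ba3a6, 73d33b9, a9c1027, e8db8b8, fd11104}.
Reachable from 4d8277f: {250446e, 4d8277f, 53ba3a6}.
In e8db8b8's history but not 4d8277f's: {284a9c6, 3fb3b8c, 73d33b9, a9c1027, e8db8b8, fd11104} — 6 commits.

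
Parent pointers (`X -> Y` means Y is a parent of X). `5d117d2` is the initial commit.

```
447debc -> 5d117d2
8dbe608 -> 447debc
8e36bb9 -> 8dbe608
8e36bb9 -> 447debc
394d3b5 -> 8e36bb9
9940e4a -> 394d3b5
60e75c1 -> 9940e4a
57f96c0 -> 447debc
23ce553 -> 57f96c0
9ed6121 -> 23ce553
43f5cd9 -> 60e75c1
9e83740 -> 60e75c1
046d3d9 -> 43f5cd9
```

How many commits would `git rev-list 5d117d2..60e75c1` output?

Reachable from 60e75c1: {394d3b5, 447debc, 5d117d2, 60e75c1, 8dbe608, 8e36bb9, 9940e4a}.
Reachable from 5d117d2: {5d117d2}.
In 60e75c1's history but not 5d117d2's: {394d3b5, 447debc, 60e75c1, 8dbe608, 8e36bb9, 9940e4a} — 6 commits.

6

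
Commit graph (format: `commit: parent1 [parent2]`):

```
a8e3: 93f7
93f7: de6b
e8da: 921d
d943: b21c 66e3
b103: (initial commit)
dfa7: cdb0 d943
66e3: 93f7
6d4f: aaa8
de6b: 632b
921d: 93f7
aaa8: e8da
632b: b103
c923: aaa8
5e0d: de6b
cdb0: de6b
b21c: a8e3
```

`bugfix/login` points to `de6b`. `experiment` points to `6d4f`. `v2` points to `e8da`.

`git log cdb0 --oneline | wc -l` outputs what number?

Walking parent pointers from cdb0: reachable set = {632b, b103, cdb0, de6b}.
That is 4 commits.

4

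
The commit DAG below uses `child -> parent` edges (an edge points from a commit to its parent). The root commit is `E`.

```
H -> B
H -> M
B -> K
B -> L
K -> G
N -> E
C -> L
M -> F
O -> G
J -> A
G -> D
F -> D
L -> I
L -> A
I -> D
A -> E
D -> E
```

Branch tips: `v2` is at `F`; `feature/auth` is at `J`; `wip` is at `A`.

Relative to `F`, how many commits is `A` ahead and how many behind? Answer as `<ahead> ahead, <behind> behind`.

Reachable from A: {A, E}.
Reachable from F: {D, E, F}.
Only in A's history (ahead): {A} — 1.
Only in F's history (behind): {D, F} — 2.

1 ahead, 2 behind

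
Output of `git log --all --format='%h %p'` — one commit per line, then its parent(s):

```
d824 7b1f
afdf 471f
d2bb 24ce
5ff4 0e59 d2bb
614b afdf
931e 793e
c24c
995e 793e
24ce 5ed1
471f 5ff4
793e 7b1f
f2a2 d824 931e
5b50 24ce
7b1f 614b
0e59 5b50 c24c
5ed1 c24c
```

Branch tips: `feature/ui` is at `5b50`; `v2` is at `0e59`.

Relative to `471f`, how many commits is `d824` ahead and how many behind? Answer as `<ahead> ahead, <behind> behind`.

4 ahead, 0 behind

Reachable from d824: {0e59, 24ce, 471f, 5b50, 5ed1, 5ff4, 614b, 7b1f, afdf, c24c, d2bb, d824}.
Reachable from 471f: {0e59, 24ce, 471f, 5b50, 5ed1, 5ff4, c24c, d2bb}.
Only in d824's history (ahead): {614b, 7b1f, afdf, d824} — 4.
Only in 471f's history (behind): {} — 0.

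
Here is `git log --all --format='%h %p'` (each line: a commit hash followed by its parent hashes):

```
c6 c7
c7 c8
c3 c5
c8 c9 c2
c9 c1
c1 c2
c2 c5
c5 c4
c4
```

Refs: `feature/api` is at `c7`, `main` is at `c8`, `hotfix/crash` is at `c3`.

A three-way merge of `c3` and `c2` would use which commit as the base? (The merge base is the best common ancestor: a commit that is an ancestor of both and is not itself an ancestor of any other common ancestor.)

c5

Ancestors of c3: {c3, c4, c5}.
Ancestors of c2: {c2, c4, c5}.
Common ancestors: {c4, c5}.
Among these, c5 is not an ancestor of any other common ancestor — it is the merge base.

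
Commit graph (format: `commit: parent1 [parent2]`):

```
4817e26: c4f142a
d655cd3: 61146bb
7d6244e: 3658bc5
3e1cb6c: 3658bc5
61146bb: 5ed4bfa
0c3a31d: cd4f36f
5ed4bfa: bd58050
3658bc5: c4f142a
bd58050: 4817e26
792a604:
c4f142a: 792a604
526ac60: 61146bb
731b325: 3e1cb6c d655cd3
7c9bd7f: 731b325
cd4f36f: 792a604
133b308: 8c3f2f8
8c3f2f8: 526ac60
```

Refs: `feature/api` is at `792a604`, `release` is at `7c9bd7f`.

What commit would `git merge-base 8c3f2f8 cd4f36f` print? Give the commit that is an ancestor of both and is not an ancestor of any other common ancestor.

792a604

Ancestors of 8c3f2f8: {4817e26, 526ac60, 5ed4bfa, 61146bb, 792a604, 8c3f2f8, bd58050, c4f142a}.
Ancestors of cd4f36f: {792a604, cd4f36f}.
Common ancestors: {792a604}.
The only common ancestor is 792a604, so it is the merge base.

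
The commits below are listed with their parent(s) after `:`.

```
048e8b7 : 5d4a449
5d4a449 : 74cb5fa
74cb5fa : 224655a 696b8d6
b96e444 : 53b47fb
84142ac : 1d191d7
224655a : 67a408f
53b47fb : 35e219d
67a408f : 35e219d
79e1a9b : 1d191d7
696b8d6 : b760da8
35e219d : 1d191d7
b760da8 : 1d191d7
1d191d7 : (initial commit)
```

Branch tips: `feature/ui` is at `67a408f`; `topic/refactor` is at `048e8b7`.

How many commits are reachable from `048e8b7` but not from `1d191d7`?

8

Reachable from 048e8b7: {048e8b7, 1d191d7, 224655a, 35e219d, 5d4a449, 67a408f, 696b8d6, 74cb5fa, b760da8}.
Reachable from 1d191d7: {1d191d7}.
In 048e8b7's history but not 1d191d7's: {048e8b7, 224655a, 35e219d, 5d4a449, 67a408f, 696b8d6, 74cb5fa, b760da8} — 8 commits.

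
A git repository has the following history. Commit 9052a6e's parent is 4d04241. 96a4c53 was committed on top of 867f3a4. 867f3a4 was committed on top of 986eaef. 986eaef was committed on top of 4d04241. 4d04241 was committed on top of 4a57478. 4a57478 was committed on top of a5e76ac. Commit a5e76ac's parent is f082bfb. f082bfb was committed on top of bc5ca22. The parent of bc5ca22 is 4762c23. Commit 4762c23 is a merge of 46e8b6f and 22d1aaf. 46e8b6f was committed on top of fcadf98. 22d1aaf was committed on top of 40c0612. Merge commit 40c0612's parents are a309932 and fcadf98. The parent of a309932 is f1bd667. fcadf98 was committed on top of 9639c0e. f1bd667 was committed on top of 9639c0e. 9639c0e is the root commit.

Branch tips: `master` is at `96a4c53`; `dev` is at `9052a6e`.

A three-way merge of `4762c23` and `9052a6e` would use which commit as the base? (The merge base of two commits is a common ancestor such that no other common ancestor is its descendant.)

Ancestors of 4762c23: {22d1aaf, 40c0612, 46e8b6f, 4762c23, 9639c0e, a309932, f1bd667, fcadf98}.
Ancestors of 9052a6e: {22d1aaf, 40c0612, 46e8b6f, 4762c23, 4a57478, 4d04241, 9052a6e, 9639c0e, a309932, a5e76ac, bc5ca22, f082bfb, f1bd667, fcadf98}.
Common ancestors: {22d1aaf, 40c0612, 46e8b6f, 4762c23, 9639c0e, a309932, f1bd667, fcadf98}.
Among these, 4762c23 is not an ancestor of any other common ancestor — it is the merge base.

4762c23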